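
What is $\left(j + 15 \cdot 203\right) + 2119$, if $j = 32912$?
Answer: $38076$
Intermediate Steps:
$\left(j + 15 \cdot 203\right) + 2119 = \left(32912 + 15 \cdot 203\right) + 2119 = \left(32912 + 3045\right) + 2119 = 35957 + 2119 = 38076$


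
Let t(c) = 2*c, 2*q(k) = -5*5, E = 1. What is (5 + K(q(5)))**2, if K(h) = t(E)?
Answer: 49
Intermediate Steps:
q(k) = -25/2 (q(k) = (-5*5)/2 = (1/2)*(-25) = -25/2)
K(h) = 2 (K(h) = 2*1 = 2)
(5 + K(q(5)))**2 = (5 + 2)**2 = 7**2 = 49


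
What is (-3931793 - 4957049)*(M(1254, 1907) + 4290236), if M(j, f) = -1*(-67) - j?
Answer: -38124678891258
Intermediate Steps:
M(j, f) = 67 - j
(-3931793 - 4957049)*(M(1254, 1907) + 4290236) = (-3931793 - 4957049)*((67 - 1*1254) + 4290236) = -8888842*((67 - 1254) + 4290236) = -8888842*(-1187 + 4290236) = -8888842*4289049 = -38124678891258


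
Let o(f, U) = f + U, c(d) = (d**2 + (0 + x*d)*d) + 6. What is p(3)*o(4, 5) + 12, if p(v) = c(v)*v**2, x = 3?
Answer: 3414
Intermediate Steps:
c(d) = 6 + 4*d**2 (c(d) = (d**2 + (0 + 3*d)*d) + 6 = (d**2 + (3*d)*d) + 6 = (d**2 + 3*d**2) + 6 = 4*d**2 + 6 = 6 + 4*d**2)
p(v) = v**2*(6 + 4*v**2) (p(v) = (6 + 4*v**2)*v**2 = v**2*(6 + 4*v**2))
o(f, U) = U + f
p(3)*o(4, 5) + 12 = (3**2*(6 + 4*3**2))*(5 + 4) + 12 = (9*(6 + 4*9))*9 + 12 = (9*(6 + 36))*9 + 12 = (9*42)*9 + 12 = 378*9 + 12 = 3402 + 12 = 3414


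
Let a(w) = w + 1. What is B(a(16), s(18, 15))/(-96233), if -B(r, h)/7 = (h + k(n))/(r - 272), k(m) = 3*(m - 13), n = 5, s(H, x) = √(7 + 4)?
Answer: 56/8179805 - 7*√11/24539415 ≈ 5.9000e-6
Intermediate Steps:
s(H, x) = √11
a(w) = 1 + w
k(m) = -39 + 3*m (k(m) = 3*(-13 + m) = -39 + 3*m)
B(r, h) = -7*(-24 + h)/(-272 + r) (B(r, h) = -7*(h + (-39 + 3*5))/(r - 272) = -7*(h + (-39 + 15))/(-272 + r) = -7*(h - 24)/(-272 + r) = -7*(-24 + h)/(-272 + r))
B(a(16), s(18, 15))/(-96233) = (7*(24 - √11)/(-272 + (1 + 16)))/(-96233) = (7*(24 - √11)/(-272 + 17))*(-1/96233) = (7*(24 - √11)/(-255))*(-1/96233) = (7*(-1/255)*(24 - √11))*(-1/96233) = (-56/85 + 7*√11/255)*(-1/96233) = 56/8179805 - 7*√11/24539415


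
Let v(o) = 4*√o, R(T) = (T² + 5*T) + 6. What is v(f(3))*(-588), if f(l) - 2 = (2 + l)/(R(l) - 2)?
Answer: -168*√427 ≈ -3471.5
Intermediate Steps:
R(T) = 6 + T² + 5*T
f(l) = 2 + (2 + l)/(4 + l² + 5*l) (f(l) = 2 + (2 + l)/((6 + l² + 5*l) - 2) = 2 + (2 + l)/(4 + l² + 5*l))
v(f(3))*(-588) = (4*√((10 + 2*3² + 11*3)/(4 + 3² + 5*3)))*(-588) = (4*√((10 + 2*9 + 33)/(4 + 9 + 15)))*(-588) = (4*√((10 + 18 + 33)/28))*(-588) = (4*√((1/28)*61))*(-588) = (4*√(61/28))*(-588) = (4*(√427/14))*(-588) = (2*√427/7)*(-588) = -168*√427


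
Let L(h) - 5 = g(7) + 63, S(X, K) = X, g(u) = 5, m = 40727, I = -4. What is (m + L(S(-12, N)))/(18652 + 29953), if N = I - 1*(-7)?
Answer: 8160/9721 ≈ 0.83942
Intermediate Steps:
N = 3 (N = -4 - 1*(-7) = -4 + 7 = 3)
L(h) = 73 (L(h) = 5 + (5 + 63) = 5 + 68 = 73)
(m + L(S(-12, N)))/(18652 + 29953) = (40727 + 73)/(18652 + 29953) = 40800/48605 = 40800*(1/48605) = 8160/9721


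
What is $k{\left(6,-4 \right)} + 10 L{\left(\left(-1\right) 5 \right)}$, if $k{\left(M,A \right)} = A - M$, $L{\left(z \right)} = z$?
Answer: $-60$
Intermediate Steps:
$k{\left(6,-4 \right)} + 10 L{\left(\left(-1\right) 5 \right)} = \left(-4 - 6\right) + 10 \left(\left(-1\right) 5\right) = \left(-4 - 6\right) + 10 \left(-5\right) = -10 - 50 = -60$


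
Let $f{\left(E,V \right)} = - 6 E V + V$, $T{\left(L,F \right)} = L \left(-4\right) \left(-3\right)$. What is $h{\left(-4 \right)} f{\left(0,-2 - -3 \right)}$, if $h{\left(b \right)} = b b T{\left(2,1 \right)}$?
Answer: $384$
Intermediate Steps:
$T{\left(L,F \right)} = 12 L$ ($T{\left(L,F \right)} = - 4 L \left(-3\right) = 12 L$)
$h{\left(b \right)} = 24 b^{2}$ ($h{\left(b \right)} = b b 12 \cdot 2 = b^{2} \cdot 24 = 24 b^{2}$)
$f{\left(E,V \right)} = V - 6 E V$ ($f{\left(E,V \right)} = - 6 E V + V = V - 6 E V$)
$h{\left(-4 \right)} f{\left(0,-2 - -3 \right)} = 24 \left(-4\right)^{2} \left(-2 - -3\right) \left(1 - 0\right) = 24 \cdot 16 \left(-2 + 3\right) \left(1 + 0\right) = 384 \cdot 1 \cdot 1 = 384 \cdot 1 = 384$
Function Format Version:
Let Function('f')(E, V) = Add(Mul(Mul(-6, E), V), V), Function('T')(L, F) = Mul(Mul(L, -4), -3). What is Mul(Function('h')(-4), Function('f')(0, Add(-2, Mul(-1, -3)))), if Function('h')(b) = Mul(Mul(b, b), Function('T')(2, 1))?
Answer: 384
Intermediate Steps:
Function('T')(L, F) = Mul(12, L) (Function('T')(L, F) = Mul(Mul(-4, L), -3) = Mul(12, L))
Function('h')(b) = Mul(24, Pow(b, 2)) (Function('h')(b) = Mul(Mul(b, b), Mul(12, 2)) = Mul(Pow(b, 2), 24) = Mul(24, Pow(b, 2)))
Function('f')(E, V) = Add(V, Mul(-6, E, V)) (Function('f')(E, V) = Add(Mul(-6, E, V), V) = Add(V, Mul(-6, E, V)))
Mul(Function('h')(-4), Function('f')(0, Add(-2, Mul(-1, -3)))) = Mul(Mul(24, Pow(-4, 2)), Mul(Add(-2, Mul(-1, -3)), Add(1, Mul(-6, 0)))) = Mul(Mul(24, 16), Mul(Add(-2, 3), Add(1, 0))) = Mul(384, Mul(1, 1)) = Mul(384, 1) = 384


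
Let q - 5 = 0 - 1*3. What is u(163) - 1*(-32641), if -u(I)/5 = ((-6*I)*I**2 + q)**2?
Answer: -3375966004319359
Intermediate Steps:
q = 2 (q = 5 + (0 - 1*3) = 5 + (0 - 3) = 5 - 3 = 2)
u(I) = -5*(2 - 6*I**3)**2 (u(I) = -5*((-6*I)*I**2 + 2)**2 = -5*(-6*I**3 + 2)**2 = -5*(2 - 6*I**3)**2)
u(163) - 1*(-32641) = -20*(-1 + 3*163**3)**2 - 1*(-32641) = -20*(-1 + 3*4330747)**2 + 32641 = -20*(-1 + 12992241)**2 + 32641 = -20*12992240**2 + 32641 = -20*168798300217600 + 32641 = -3375966004352000 + 32641 = -3375966004319359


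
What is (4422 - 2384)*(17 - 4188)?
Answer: -8500498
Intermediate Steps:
(4422 - 2384)*(17 - 4188) = 2038*(-4171) = -8500498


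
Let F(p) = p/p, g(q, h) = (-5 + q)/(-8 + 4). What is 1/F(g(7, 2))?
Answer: 1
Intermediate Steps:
g(q, h) = 5/4 - q/4 (g(q, h) = (-5 + q)/(-4) = (-5 + q)*(-1/4) = 5/4 - q/4)
F(p) = 1
1/F(g(7, 2)) = 1/1 = 1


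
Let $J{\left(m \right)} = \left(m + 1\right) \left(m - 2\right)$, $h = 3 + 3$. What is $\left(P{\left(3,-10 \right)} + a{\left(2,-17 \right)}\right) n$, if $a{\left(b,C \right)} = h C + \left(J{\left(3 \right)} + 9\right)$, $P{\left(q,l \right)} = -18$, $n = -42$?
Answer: $4494$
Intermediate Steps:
$h = 6$
$J{\left(m \right)} = \left(1 + m\right) \left(-2 + m\right)$
$a{\left(b,C \right)} = 13 + 6 C$ ($a{\left(b,C \right)} = 6 C + \left(\left(-2 + 3^{2} - 3\right) + 9\right) = 6 C + \left(\left(-2 + 9 - 3\right) + 9\right) = 6 C + \left(4 + 9\right) = 6 C + 13 = 13 + 6 C$)
$\left(P{\left(3,-10 \right)} + a{\left(2,-17 \right)}\right) n = \left(-18 + \left(13 + 6 \left(-17\right)\right)\right) \left(-42\right) = \left(-18 + \left(13 - 102\right)\right) \left(-42\right) = \left(-18 - 89\right) \left(-42\right) = \left(-107\right) \left(-42\right) = 4494$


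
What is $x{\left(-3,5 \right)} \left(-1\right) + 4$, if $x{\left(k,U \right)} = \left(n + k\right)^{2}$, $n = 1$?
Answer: $0$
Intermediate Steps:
$x{\left(k,U \right)} = \left(1 + k\right)^{2}$
$x{\left(-3,5 \right)} \left(-1\right) + 4 = \left(1 - 3\right)^{2} \left(-1\right) + 4 = \left(-2\right)^{2} \left(-1\right) + 4 = 4 \left(-1\right) + 4 = -4 + 4 = 0$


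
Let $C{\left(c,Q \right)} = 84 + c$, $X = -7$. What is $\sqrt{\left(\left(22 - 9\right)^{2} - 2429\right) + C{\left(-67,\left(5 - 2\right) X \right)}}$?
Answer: $i \sqrt{2243} \approx 47.36 i$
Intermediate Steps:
$\sqrt{\left(\left(22 - 9\right)^{2} - 2429\right) + C{\left(-67,\left(5 - 2\right) X \right)}} = \sqrt{\left(\left(22 - 9\right)^{2} - 2429\right) + \left(84 - 67\right)} = \sqrt{\left(13^{2} - 2429\right) + 17} = \sqrt{\left(169 - 2429\right) + 17} = \sqrt{-2260 + 17} = \sqrt{-2243} = i \sqrt{2243}$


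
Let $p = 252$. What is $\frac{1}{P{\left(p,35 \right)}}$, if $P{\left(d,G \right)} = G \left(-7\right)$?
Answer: $- \frac{1}{245} \approx -0.0040816$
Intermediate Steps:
$P{\left(d,G \right)} = - 7 G$
$\frac{1}{P{\left(p,35 \right)}} = \frac{1}{\left(-7\right) 35} = \frac{1}{-245} = - \frac{1}{245}$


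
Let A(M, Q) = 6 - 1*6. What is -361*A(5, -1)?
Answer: 0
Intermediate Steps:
A(M, Q) = 0 (A(M, Q) = 6 - 6 = 0)
-361*A(5, -1) = -361*0 = 0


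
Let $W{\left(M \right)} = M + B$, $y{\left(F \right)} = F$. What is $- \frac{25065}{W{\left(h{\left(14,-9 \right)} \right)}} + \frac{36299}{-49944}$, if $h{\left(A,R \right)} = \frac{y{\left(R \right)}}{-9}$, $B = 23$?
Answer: $- \frac{13049141}{12486} \approx -1045.1$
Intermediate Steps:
$h{\left(A,R \right)} = - \frac{R}{9}$ ($h{\left(A,R \right)} = \frac{R}{-9} = R \left(- \frac{1}{9}\right) = - \frac{R}{9}$)
$W{\left(M \right)} = 23 + M$ ($W{\left(M \right)} = M + 23 = 23 + M$)
$- \frac{25065}{W{\left(h{\left(14,-9 \right)} \right)}} + \frac{36299}{-49944} = - \frac{25065}{23 - -1} + \frac{36299}{-49944} = - \frac{25065}{23 + 1} + 36299 \left(- \frac{1}{49944}\right) = - \frac{25065}{24} - \frac{36299}{49944} = \left(-25065\right) \frac{1}{24} - \frac{36299}{49944} = - \frac{8355}{8} - \frac{36299}{49944} = - \frac{13049141}{12486}$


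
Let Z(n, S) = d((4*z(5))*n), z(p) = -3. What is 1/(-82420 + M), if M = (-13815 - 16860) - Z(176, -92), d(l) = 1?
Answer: -1/113096 ≈ -8.8420e-6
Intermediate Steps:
Z(n, S) = 1
M = -30676 (M = (-13815 - 16860) - 1*1 = -30675 - 1 = -30676)
1/(-82420 + M) = 1/(-82420 - 30676) = 1/(-113096) = -1/113096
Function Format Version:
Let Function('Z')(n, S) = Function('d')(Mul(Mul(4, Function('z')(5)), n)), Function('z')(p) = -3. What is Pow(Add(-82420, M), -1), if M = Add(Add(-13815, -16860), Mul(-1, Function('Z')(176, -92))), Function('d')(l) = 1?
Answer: Rational(-1, 113096) ≈ -8.8420e-6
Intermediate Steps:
Function('Z')(n, S) = 1
M = -30676 (M = Add(Add(-13815, -16860), Mul(-1, 1)) = Add(-30675, -1) = -30676)
Pow(Add(-82420, M), -1) = Pow(Add(-82420, -30676), -1) = Pow(-113096, -1) = Rational(-1, 113096)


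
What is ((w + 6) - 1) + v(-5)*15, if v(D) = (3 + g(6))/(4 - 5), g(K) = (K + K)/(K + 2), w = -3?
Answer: -131/2 ≈ -65.500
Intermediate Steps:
g(K) = 2*K/(2 + K) (g(K) = (2*K)/(2 + K) = 2*K/(2 + K))
v(D) = -9/2 (v(D) = (3 + 2*6/(2 + 6))/(4 - 5) = (3 + 2*6/8)/(-1) = (3 + 2*6*(⅛))*(-1) = (3 + 3/2)*(-1) = (9/2)*(-1) = -9/2)
((w + 6) - 1) + v(-5)*15 = ((-3 + 6) - 1) - 9/2*15 = (3 - 1) - 135/2 = 2 - 135/2 = -131/2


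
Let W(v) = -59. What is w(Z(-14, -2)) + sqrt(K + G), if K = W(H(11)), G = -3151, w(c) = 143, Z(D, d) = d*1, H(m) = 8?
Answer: 143 + I*sqrt(3210) ≈ 143.0 + 56.657*I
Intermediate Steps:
Z(D, d) = d
K = -59
w(Z(-14, -2)) + sqrt(K + G) = 143 + sqrt(-59 - 3151) = 143 + sqrt(-3210) = 143 + I*sqrt(3210)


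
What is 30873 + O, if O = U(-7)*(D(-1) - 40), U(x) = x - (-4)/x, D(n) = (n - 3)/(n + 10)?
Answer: 280613/9 ≈ 31179.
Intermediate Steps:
D(n) = (-3 + n)/(10 + n)
U(x) = x + 4/x
O = 2756/9 (O = (-7 + 4/(-7))*((-3 - 1)/(10 - 1) - 40) = (-7 + 4*(-⅐))*(-4/9 - 40) = (-7 - 4/7)*((⅑)*(-4) - 40) = -53*(-4/9 - 40)/7 = -53/7*(-364/9) = 2756/9 ≈ 306.22)
30873 + O = 30873 + 2756/9 = 280613/9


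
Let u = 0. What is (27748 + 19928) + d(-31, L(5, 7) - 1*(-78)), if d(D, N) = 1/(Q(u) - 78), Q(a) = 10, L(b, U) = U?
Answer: 3241967/68 ≈ 47676.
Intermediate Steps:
d(D, N) = -1/68 (d(D, N) = 1/(10 - 78) = 1/(-68) = -1/68)
(27748 + 19928) + d(-31, L(5, 7) - 1*(-78)) = (27748 + 19928) - 1/68 = 47676 - 1/68 = 3241967/68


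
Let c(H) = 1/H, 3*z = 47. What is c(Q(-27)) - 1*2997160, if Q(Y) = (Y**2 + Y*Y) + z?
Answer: -13250444357/4421 ≈ -2.9972e+6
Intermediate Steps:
z = 47/3 (z = (1/3)*47 = 47/3 ≈ 15.667)
Q(Y) = 47/3 + 2*Y**2 (Q(Y) = (Y**2 + Y*Y) + 47/3 = (Y**2 + Y**2) + 47/3 = 2*Y**2 + 47/3 = 47/3 + 2*Y**2)
c(Q(-27)) - 1*2997160 = 1/(47/3 + 2*(-27)**2) - 1*2997160 = 1/(47/3 + 2*729) - 2997160 = 1/(47/3 + 1458) - 2997160 = 1/(4421/3) - 2997160 = 3/4421 - 2997160 = -13250444357/4421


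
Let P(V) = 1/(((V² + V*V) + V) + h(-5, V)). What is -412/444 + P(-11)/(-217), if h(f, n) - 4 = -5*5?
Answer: -1564607/1686090 ≈ -0.92795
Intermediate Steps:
h(f, n) = -21 (h(f, n) = 4 - 5*5 = 4 - 25 = -21)
P(V) = 1/(-21 + V + 2*V²) (P(V) = 1/(((V² + V*V) + V) - 21) = 1/(((V² + V²) + V) - 21) = 1/((2*V² + V) - 21) = 1/((V + 2*V²) - 21) = 1/(-21 + V + 2*V²))
-412/444 + P(-11)/(-217) = -412/444 + 1/(-21 - 11 + 2*(-11)²*(-217)) = -412*1/444 - 1/217/(-21 - 11 + 2*121) = -103/111 - 1/217/(-21 - 11 + 242) = -103/111 - 1/217/210 = -103/111 + (1/210)*(-1/217) = -103/111 - 1/45570 = -1564607/1686090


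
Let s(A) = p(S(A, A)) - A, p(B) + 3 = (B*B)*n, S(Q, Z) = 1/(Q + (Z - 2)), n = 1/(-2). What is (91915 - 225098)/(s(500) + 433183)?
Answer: -265301601464/861902021439 ≈ -0.30781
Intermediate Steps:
n = -1/2 ≈ -0.50000
S(Q, Z) = 1/(-2 + Q + Z) (S(Q, Z) = 1/(Q + (-2 + Z)) = 1/(-2 + Q + Z))
p(B) = -3 - B**2/2 (p(B) = -3 + (B*B)*(-1/2) = -3 + B**2*(-1/2) = -3 - B**2/2)
s(A) = -3 - A - 1/(2*(-2 + 2*A)**2) (s(A) = (-3 - 1/(2*(-2 + A + A)**2)) - A = (-3 - 1/(2*(-2 + 2*A)**2)) - A = -3 - A - 1/(2*(-2 + 2*A)**2))
(91915 - 225098)/(s(500) + 433183) = (91915 - 225098)/((-3 - 1*500 - 1/(8*(-1 + 500)**2)) + 433183) = -133183/((-3 - 500 - 1/8/499**2) + 433183) = -133183/((-3 - 500 - 1/8*1/249001) + 433183) = -133183/((-3 - 500 - 1/1992008) + 433183) = -133183/(-1001980025/1992008 + 433183) = -133183/861902021439/1992008 = -133183*1992008/861902021439 = -265301601464/861902021439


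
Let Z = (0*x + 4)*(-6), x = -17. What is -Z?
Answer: 24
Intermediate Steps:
Z = -24 (Z = (0*(-17) + 4)*(-6) = (0 + 4)*(-6) = 4*(-6) = -24)
-Z = -1*(-24) = 24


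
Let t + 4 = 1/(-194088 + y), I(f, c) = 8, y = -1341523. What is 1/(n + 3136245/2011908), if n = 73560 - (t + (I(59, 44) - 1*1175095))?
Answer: 1029836018596/1285907379807358197 ≈ 8.0086e-7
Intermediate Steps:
t = -6142445/1535611 (t = -4 + 1/(-194088 - 1341523) = -4 + 1/(-1535611) = -4 - 1/1535611 = -6142445/1535611 ≈ -4.0000)
n = 1917442210762/1535611 (n = 73560 - (-6142445/1535611 + (8 - 1*1175095)) = 73560 - (-6142445/1535611 + (8 - 1175095)) = 73560 - (-6142445/1535611 - 1175087) = 73560 - 1*(-1804482665602/1535611) = 73560 + 1804482665602/1535611 = 1917442210762/1535611 ≈ 1.2487e+6)
1/(n + 3136245/2011908) = 1/(1917442210762/1535611 + 3136245/2011908) = 1/(1917442210762/1535611 + 3136245*(1/2011908)) = 1/(1917442210762/1535611 + 1045415/670636) = 1/(1285907379807358197/1029836018596) = 1029836018596/1285907379807358197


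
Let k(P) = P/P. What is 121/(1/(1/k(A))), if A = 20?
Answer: 121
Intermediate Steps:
k(P) = 1
121/(1/(1/k(A))) = 121/(1/(1/1)) = 121/(1/1) = 121/1 = 121*1 = 121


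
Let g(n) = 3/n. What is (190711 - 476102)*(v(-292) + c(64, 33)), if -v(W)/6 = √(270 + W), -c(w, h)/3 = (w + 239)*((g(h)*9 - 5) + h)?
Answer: 82236272823/11 + 1712346*I*√22 ≈ 7.476e+9 + 8.0316e+6*I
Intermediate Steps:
c(w, h) = -3*(239 + w)*(-5 + h + 27/h) (c(w, h) = -3*(w + 239)*(((3/h)*9 - 5) + h) = -3*(239 + w)*((27/h - 5) + h) = -3*(239 + w)*((-5 + 27/h) + h) = -3*(239 + w)*(-5 + h + 27/h))
v(W) = -6*√(270 + W)
(190711 - 476102)*(v(-292) + c(64, 33)) = (190711 - 476102)*(-6*√(270 - 292) + 3*(-6453 - 27*64 + 33*(1195 - 239*33 + 5*64 - 1*33*64))/33) = -285391*(-6*I*√22 + 3*(1/33)*(-6453 - 1728 + 33*(1195 - 7887 + 320 - 2112))) = -285391*(-6*I*√22 + 3*(1/33)*(-6453 - 1728 + 33*(-8484))) = -285391*(-6*I*√22 + 3*(1/33)*(-6453 - 1728 - 279972)) = -285391*(-6*I*√22 + 3*(1/33)*(-288153)) = -285391*(-6*I*√22 - 288153/11) = -285391*(-288153/11 - 6*I*√22) = 82236272823/11 + 1712346*I*√22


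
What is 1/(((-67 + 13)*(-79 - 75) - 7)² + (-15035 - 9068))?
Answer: 1/69015378 ≈ 1.4490e-8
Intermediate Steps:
1/(((-67 + 13)*(-79 - 75) - 7)² + (-15035 - 9068)) = 1/((-54*(-154) - 7)² - 24103) = 1/((8316 - 7)² - 24103) = 1/(8309² - 24103) = 1/(69039481 - 24103) = 1/69015378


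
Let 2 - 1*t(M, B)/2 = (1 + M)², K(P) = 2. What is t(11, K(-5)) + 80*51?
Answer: 3796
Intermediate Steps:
t(M, B) = 4 - 2*(1 + M)²
t(11, K(-5)) + 80*51 = (4 - 2*(1 + 11)²) + 80*51 = (4 - 2*12²) + 4080 = (4 - 2*144) + 4080 = (4 - 288) + 4080 = -284 + 4080 = 3796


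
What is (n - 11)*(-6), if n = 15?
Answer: -24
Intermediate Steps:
(n - 11)*(-6) = (15 - 11)*(-6) = 4*(-6) = -24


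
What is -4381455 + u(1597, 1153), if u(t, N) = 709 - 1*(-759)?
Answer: -4379987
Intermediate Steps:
u(t, N) = 1468 (u(t, N) = 709 + 759 = 1468)
-4381455 + u(1597, 1153) = -4381455 + 1468 = -4379987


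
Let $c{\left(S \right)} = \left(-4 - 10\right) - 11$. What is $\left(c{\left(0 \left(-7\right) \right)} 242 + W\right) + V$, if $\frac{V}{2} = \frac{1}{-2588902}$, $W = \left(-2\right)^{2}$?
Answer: $- \frac{7826250747}{1294451} \approx -6046.0$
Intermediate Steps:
$W = 4$
$c{\left(S \right)} = -25$ ($c{\left(S \right)} = -14 - 11 = -25$)
$V = - \frac{1}{1294451}$ ($V = \frac{2}{-2588902} = 2 \left(- \frac{1}{2588902}\right) = - \frac{1}{1294451} \approx -7.7253 \cdot 10^{-7}$)
$\left(c{\left(0 \left(-7\right) \right)} 242 + W\right) + V = \left(\left(-25\right) 242 + 4\right) - \frac{1}{1294451} = \left(-6050 + 4\right) - \frac{1}{1294451} = -6046 - \frac{1}{1294451} = - \frac{7826250747}{1294451}$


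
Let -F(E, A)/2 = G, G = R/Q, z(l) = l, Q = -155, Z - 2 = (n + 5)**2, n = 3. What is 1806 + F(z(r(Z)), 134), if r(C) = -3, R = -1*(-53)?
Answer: 280036/155 ≈ 1806.7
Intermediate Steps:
Z = 66 (Z = 2 + (3 + 5)**2 = 2 + 8**2 = 2 + 64 = 66)
R = 53
G = -53/155 (G = 53/(-155) = 53*(-1/155) = -53/155 ≈ -0.34194)
F(E, A) = 106/155 (F(E, A) = -2*(-53/155) = 106/155)
1806 + F(z(r(Z)), 134) = 1806 + 106/155 = 280036/155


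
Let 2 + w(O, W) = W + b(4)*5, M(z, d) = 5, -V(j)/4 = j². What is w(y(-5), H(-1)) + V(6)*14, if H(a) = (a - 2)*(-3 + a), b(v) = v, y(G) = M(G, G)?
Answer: -1986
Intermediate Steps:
V(j) = -4*j²
y(G) = 5
H(a) = (-3 + a)*(-2 + a) (H(a) = (-2 + a)*(-3 + a) = (-3 + a)*(-2 + a))
w(O, W) = 18 + W (w(O, W) = -2 + (W + 4*5) = -2 + (W + 20) = -2 + (20 + W) = 18 + W)
w(y(-5), H(-1)) + V(6)*14 = (18 + (6 + (-1)² - 5*(-1))) - 4*6²*14 = (18 + (6 + 1 + 5)) - 4*36*14 = (18 + 12) - 144*14 = 30 - 2016 = -1986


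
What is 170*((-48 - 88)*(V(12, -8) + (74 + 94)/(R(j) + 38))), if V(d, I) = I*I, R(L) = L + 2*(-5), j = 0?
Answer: -1618400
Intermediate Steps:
R(L) = -10 + L (R(L) = L - 10 = -10 + L)
V(d, I) = I**2
170*((-48 - 88)*(V(12, -8) + (74 + 94)/(R(j) + 38))) = 170*((-48 - 88)*((-8)**2 + (74 + 94)/((-10 + 0) + 38))) = 170*(-136*(64 + 168/(-10 + 38))) = 170*(-136*(64 + 168/28)) = 170*(-136*(64 + 168*(1/28))) = 170*(-136*(64 + 6)) = 170*(-136*70) = 170*(-9520) = -1618400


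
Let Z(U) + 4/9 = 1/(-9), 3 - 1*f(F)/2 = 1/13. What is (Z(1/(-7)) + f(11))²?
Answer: 383161/13689 ≈ 27.990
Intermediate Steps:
f(F) = 76/13 (f(F) = 6 - 2/13 = 76/13)
Z(U) = -5/9 (Z(U) = -4/9 + 1/(-9) = -4/9 - ⅑ = -5/9)
(Z(1/(-7)) + f(11))² = (-5/9 + 76/13)² = (619/117)² = 383161/13689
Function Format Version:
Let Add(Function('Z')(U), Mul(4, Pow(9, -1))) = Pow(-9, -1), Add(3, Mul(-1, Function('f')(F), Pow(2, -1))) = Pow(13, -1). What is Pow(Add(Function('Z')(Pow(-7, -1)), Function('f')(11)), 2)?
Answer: Rational(383161, 13689) ≈ 27.990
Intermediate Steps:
Function('f')(F) = Rational(76, 13) (Function('f')(F) = Add(6, Mul(-2, Pow(13, -1))) = Add(6, Mul(-2, Rational(1, 13))) = Add(6, Rational(-2, 13)) = Rational(76, 13))
Function('Z')(U) = Rational(-5, 9) (Function('Z')(U) = Add(Rational(-4, 9), Pow(-9, -1)) = Add(Rational(-4, 9), Rational(-1, 9)) = Rational(-5, 9))
Pow(Add(Function('Z')(Pow(-7, -1)), Function('f')(11)), 2) = Pow(Add(Rational(-5, 9), Rational(76, 13)), 2) = Pow(Rational(619, 117), 2) = Rational(383161, 13689)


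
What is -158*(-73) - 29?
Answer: 11505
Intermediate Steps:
-158*(-73) - 29 = 11534 - 29 = 11505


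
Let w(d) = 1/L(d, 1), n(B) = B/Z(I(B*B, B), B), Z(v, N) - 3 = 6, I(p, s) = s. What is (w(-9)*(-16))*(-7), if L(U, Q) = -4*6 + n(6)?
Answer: -24/5 ≈ -4.8000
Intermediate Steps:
Z(v, N) = 9 (Z(v, N) = 3 + 6 = 9)
n(B) = B/9
L(U, Q) = -70/3 (L(U, Q) = -4*6 + (⅑)*6 = -24 + ⅔ = -70/3)
w(d) = -3/70 (w(d) = 1/(-70/3) = -3/70)
(w(-9)*(-16))*(-7) = -3/70*(-16)*(-7) = (24/35)*(-7) = -24/5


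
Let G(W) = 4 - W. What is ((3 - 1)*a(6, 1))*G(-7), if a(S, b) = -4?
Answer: -88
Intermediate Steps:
((3 - 1)*a(6, 1))*G(-7) = ((3 - 1)*(-4))*(4 - 1*(-7)) = (2*(-4))*(4 + 7) = -8*11 = -88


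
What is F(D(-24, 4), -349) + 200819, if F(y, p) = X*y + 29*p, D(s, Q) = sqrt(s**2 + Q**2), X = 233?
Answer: 190698 + 932*sqrt(37) ≈ 1.9637e+5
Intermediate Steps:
D(s, Q) = sqrt(Q**2 + s**2)
F(y, p) = 29*p + 233*y (F(y, p) = 233*y + 29*p = 29*p + 233*y)
F(D(-24, 4), -349) + 200819 = (29*(-349) + 233*sqrt(4**2 + (-24)**2)) + 200819 = (-10121 + 233*sqrt(16 + 576)) + 200819 = (-10121 + 233*sqrt(592)) + 200819 = (-10121 + 233*(4*sqrt(37))) + 200819 = (-10121 + 932*sqrt(37)) + 200819 = 190698 + 932*sqrt(37)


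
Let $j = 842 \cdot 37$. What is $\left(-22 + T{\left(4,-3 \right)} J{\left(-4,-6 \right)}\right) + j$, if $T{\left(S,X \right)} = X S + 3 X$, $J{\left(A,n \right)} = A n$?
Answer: $30628$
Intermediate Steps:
$T{\left(S,X \right)} = 3 X + S X$ ($T{\left(S,X \right)} = S X + 3 X = 3 X + S X$)
$j = 31154$
$\left(-22 + T{\left(4,-3 \right)} J{\left(-4,-6 \right)}\right) + j = \left(-22 + - 3 \left(3 + 4\right) \left(\left(-4\right) \left(-6\right)\right)\right) + 31154 = \left(-22 + \left(-3\right) 7 \cdot 24\right) + 31154 = \left(-22 - 504\right) + 31154 = -526 + 31154 = 30628$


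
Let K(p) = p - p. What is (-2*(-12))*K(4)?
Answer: 0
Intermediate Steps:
K(p) = 0
(-2*(-12))*K(4) = -2*(-12)*0 = 24*0 = 0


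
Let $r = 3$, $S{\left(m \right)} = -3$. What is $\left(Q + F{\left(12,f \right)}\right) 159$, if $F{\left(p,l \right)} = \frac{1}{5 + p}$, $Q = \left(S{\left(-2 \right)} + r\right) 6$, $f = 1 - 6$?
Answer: $\frac{159}{17} \approx 9.3529$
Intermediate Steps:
$f = -5$
$Q = 0$ ($Q = \left(-3 + 3\right) 6 = 0 \cdot 6 = 0$)
$\left(Q + F{\left(12,f \right)}\right) 159 = \left(0 + \frac{1}{5 + 12}\right) 159 = \left(0 + \frac{1}{17}\right) 159 = \frac{1}{17} \cdot 159 = \frac{159}{17}$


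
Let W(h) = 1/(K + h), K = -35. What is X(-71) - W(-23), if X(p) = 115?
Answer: 6671/58 ≈ 115.02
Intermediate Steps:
W(h) = 1/(-35 + h)
X(-71) - W(-23) = 115 - 1/(-35 - 23) = 115 - 1/(-58) = 115 - 1*(-1/58) = 115 + 1/58 = 6671/58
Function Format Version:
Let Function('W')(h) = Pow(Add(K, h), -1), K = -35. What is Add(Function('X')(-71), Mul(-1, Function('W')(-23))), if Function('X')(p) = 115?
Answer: Rational(6671, 58) ≈ 115.02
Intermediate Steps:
Function('W')(h) = Pow(Add(-35, h), -1)
Add(Function('X')(-71), Mul(-1, Function('W')(-23))) = Add(115, Mul(-1, Pow(Add(-35, -23), -1))) = Add(115, Mul(-1, Pow(-58, -1))) = Add(115, Mul(-1, Rational(-1, 58))) = Add(115, Rational(1, 58)) = Rational(6671, 58)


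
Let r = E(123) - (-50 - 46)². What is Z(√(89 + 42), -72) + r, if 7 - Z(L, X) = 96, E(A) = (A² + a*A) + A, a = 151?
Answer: 24520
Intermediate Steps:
E(A) = A² + 152*A (E(A) = (A² + 151*A) + A = A² + 152*A)
Z(L, X) = -89 (Z(L, X) = 7 - 1*96 = 7 - 96 = -89)
r = 24609 (r = 123*(152 + 123) - (-50 - 46)² = 123*275 - 1*(-96)² = 33825 - 1*9216 = 33825 - 9216 = 24609)
Z(√(89 + 42), -72) + r = -89 + 24609 = 24520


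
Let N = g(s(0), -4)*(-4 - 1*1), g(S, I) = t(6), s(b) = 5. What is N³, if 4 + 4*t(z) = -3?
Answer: 42875/64 ≈ 669.92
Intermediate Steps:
t(z) = -7/4 (t(z) = -1 + (¼)*(-3) = -1 - ¾ = -7/4)
g(S, I) = -7/4
N = 35/4 (N = -7*(-4 - 1*1)/4 = -7*(-4 - 1)/4 = -7/4*(-5) = 35/4 ≈ 8.7500)
N³ = (35/4)³ = 42875/64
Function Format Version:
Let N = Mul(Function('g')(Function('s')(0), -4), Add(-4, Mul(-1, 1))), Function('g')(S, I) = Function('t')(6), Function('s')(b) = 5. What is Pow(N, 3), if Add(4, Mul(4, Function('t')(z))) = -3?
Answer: Rational(42875, 64) ≈ 669.92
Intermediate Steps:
Function('t')(z) = Rational(-7, 4) (Function('t')(z) = Add(-1, Mul(Rational(1, 4), -3)) = Add(-1, Rational(-3, 4)) = Rational(-7, 4))
Function('g')(S, I) = Rational(-7, 4)
N = Rational(35, 4) (N = Mul(Rational(-7, 4), Add(-4, Mul(-1, 1))) = Mul(Rational(-7, 4), Add(-4, -1)) = Mul(Rational(-7, 4), -5) = Rational(35, 4) ≈ 8.7500)
Pow(N, 3) = Pow(Rational(35, 4), 3) = Rational(42875, 64)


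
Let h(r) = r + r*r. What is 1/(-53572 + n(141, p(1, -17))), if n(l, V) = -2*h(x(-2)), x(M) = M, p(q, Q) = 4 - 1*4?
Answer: -1/53576 ≈ -1.8665e-5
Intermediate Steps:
p(q, Q) = 0 (p(q, Q) = 4 - 4 = 0)
h(r) = r + r²
n(l, V) = -4 (n(l, V) = -(-4)*(1 - 2) = -(-4)*(-1) = -2*2 = -4)
1/(-53572 + n(141, p(1, -17))) = 1/(-53572 - 4) = 1/(-53576) = -1/53576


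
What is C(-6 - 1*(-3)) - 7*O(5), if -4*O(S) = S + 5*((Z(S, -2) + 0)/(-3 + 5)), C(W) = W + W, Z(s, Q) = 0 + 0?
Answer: 11/4 ≈ 2.7500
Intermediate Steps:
Z(s, Q) = 0
C(W) = 2*W
O(S) = -S/4 (O(S) = -(S + 5*((0 + 0)/(-3 + 5)))/4 = -(S + 5*(0/2))/4 = -(S + 5*(0*(½)))/4 = -(S + 5*0)/4 = -(S + 0)/4 = -S/4)
C(-6 - 1*(-3)) - 7*O(5) = 2*(-6 - 1*(-3)) - (-7)*5/4 = 2*(-6 + 3) - 7*(-5/4) = 2*(-3) + 35/4 = -6 + 35/4 = 11/4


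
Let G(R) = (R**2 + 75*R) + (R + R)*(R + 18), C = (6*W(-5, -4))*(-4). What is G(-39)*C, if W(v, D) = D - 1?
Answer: 28080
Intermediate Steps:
W(v, D) = -1 + D
C = 120 (C = (6*(-1 - 4))*(-4) = (6*(-5))*(-4) = -30*(-4) = 120)
G(R) = R**2 + 75*R + 2*R*(18 + R) (G(R) = (R**2 + 75*R) + (2*R)*(18 + R) = (R**2 + 75*R) + 2*R*(18 + R) = R**2 + 75*R + 2*R*(18 + R))
G(-39)*C = (3*(-39)*(37 - 39))*120 = (3*(-39)*(-2))*120 = 234*120 = 28080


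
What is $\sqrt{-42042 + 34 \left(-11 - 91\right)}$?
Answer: $i \sqrt{45510} \approx 213.33 i$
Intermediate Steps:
$\sqrt{-42042 + 34 \left(-11 - 91\right)} = \sqrt{-42042 + 34 \left(-102\right)} = \sqrt{-42042 - 3468} = \sqrt{-45510} = i \sqrt{45510}$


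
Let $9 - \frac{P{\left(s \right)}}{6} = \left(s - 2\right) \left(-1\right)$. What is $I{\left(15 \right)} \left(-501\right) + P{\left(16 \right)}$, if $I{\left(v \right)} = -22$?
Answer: $11160$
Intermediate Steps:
$P{\left(s \right)} = 42 + 6 s$ ($P{\left(s \right)} = 54 - 6 \left(s - 2\right) \left(-1\right) = 54 - 6 \left(-2 + s\right) \left(-1\right) = 54 - 6 \left(2 - s\right) = 54 + \left(-12 + 6 s\right) = 42 + 6 s$)
$I{\left(15 \right)} \left(-501\right) + P{\left(16 \right)} = \left(-22\right) \left(-501\right) + \left(42 + 6 \cdot 16\right) = 11022 + \left(42 + 96\right) = 11022 + 138 = 11160$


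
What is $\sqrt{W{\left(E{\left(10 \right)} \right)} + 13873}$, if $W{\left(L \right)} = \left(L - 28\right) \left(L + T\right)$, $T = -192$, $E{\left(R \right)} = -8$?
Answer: $\sqrt{21073} \approx 145.17$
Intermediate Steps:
$W{\left(L \right)} = \left(-192 + L\right) \left(-28 + L\right)$ ($W{\left(L \right)} = \left(L - 28\right) \left(L - 192\right) = \left(-28 + L\right) \left(-192 + L\right) = \left(-192 + L\right) \left(-28 + L\right)$)
$\sqrt{W{\left(E{\left(10 \right)} \right)} + 13873} = \sqrt{\left(5376 + \left(-8\right)^{2} - -1760\right) + 13873} = \sqrt{\left(5376 + 64 + 1760\right) + 13873} = \sqrt{7200 + 13873} = \sqrt{21073}$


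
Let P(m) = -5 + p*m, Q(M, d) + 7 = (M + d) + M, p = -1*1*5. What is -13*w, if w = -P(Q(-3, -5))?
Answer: 1105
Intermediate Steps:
p = -5 (p = -1*5 = -5)
Q(M, d) = -7 + d + 2*M (Q(M, d) = -7 + ((M + d) + M) = -7 + (d + 2*M) = -7 + d + 2*M)
P(m) = -5 - 5*m
w = -85 (w = -(-5 - 5*(-7 - 5 + 2*(-3))) = -(-5 - 5*(-7 - 5 - 6)) = -(-5 - 5*(-18)) = -(-5 + 90) = -1*85 = -85)
-13*w = -13*(-85) = 1105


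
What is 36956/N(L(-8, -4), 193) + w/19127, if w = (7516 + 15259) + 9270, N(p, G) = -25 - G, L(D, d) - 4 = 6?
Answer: -349935801/2084843 ≈ -167.85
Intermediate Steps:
L(D, d) = 10 (L(D, d) = 4 + 6 = 10)
w = 32045 (w = 22775 + 9270 = 32045)
36956/N(L(-8, -4), 193) + w/19127 = 36956/(-25 - 1*193) + 32045/19127 = 36956/(-25 - 193) + 32045*(1/19127) = 36956/(-218) + 32045/19127 = 36956*(-1/218) + 32045/19127 = -18478/109 + 32045/19127 = -349935801/2084843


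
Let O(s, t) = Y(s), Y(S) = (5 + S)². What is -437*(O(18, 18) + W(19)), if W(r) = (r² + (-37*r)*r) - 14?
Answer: 5454197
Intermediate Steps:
W(r) = -14 - 36*r² (W(r) = (r² - 37*r²) - 14 = -36*r² - 14 = -14 - 36*r²)
O(s, t) = (5 + s)²
-437*(O(18, 18) + W(19)) = -437*((5 + 18)² + (-14 - 36*19²)) = -437*(23² + (-14 - 36*361)) = -437*(529 + (-14 - 12996)) = -437*(529 - 13010) = -437*(-12481) = 5454197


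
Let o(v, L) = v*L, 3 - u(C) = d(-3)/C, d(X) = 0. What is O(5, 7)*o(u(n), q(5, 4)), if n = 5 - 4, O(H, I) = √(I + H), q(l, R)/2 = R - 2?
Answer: 24*√3 ≈ 41.569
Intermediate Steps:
q(l, R) = -4 + 2*R (q(l, R) = 2*(R - 2) = 2*(-2 + R) = -4 + 2*R)
O(H, I) = √(H + I)
n = 1
u(C) = 3 (u(C) = 3 - 0/C = 3 - 1*0 = 3 + 0 = 3)
o(v, L) = L*v
O(5, 7)*o(u(n), q(5, 4)) = √(5 + 7)*((-4 + 2*4)*3) = √12*((-4 + 8)*3) = (2*√3)*(4*3) = (2*√3)*12 = 24*√3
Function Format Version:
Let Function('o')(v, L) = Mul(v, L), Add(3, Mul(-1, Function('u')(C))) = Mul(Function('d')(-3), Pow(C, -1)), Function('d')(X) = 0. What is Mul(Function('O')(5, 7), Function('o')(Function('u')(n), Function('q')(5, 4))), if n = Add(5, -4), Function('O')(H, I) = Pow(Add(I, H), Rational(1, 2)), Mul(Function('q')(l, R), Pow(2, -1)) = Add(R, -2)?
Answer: Mul(24, Pow(3, Rational(1, 2))) ≈ 41.569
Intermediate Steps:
Function('q')(l, R) = Add(-4, Mul(2, R)) (Function('q')(l, R) = Mul(2, Add(R, -2)) = Mul(2, Add(-2, R)) = Add(-4, Mul(2, R)))
Function('O')(H, I) = Pow(Add(H, I), Rational(1, 2))
n = 1
Function('u')(C) = 3 (Function('u')(C) = Add(3, Mul(-1, Mul(0, Pow(C, -1)))) = Add(3, Mul(-1, 0)) = Add(3, 0) = 3)
Function('o')(v, L) = Mul(L, v)
Mul(Function('O')(5, 7), Function('o')(Function('u')(n), Function('q')(5, 4))) = Mul(Pow(Add(5, 7), Rational(1, 2)), Mul(Add(-4, Mul(2, 4)), 3)) = Mul(Pow(12, Rational(1, 2)), Mul(Add(-4, 8), 3)) = Mul(Mul(2, Pow(3, Rational(1, 2))), Mul(4, 3)) = Mul(Mul(2, Pow(3, Rational(1, 2))), 12) = Mul(24, Pow(3, Rational(1, 2)))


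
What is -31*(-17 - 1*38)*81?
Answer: 138105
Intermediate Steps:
-31*(-17 - 1*38)*81 = -31*(-17 - 38)*81 = -31*(-55)*81 = 1705*81 = 138105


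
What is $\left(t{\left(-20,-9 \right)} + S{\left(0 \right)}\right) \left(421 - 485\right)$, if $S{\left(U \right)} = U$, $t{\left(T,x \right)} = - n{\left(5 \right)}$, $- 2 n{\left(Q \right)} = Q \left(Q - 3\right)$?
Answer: $-320$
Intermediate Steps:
$n{\left(Q \right)} = - \frac{Q \left(-3 + Q\right)}{2}$ ($n{\left(Q \right)} = - \frac{Q \left(Q - 3\right)}{2} = - \frac{Q \left(-3 + Q\right)}{2}$)
$t{\left(T,x \right)} = 5$ ($t{\left(T,x \right)} = - \frac{5 \left(3 - 5\right)}{2} = - \frac{5 \left(-2\right)}{2} = \left(-1\right) \left(-5\right) = 5$)
$\left(t{\left(-20,-9 \right)} + S{\left(0 \right)}\right) \left(421 - 485\right) = \left(5 + 0\right) \left(421 - 485\right) = 5 \left(-64\right) = -320$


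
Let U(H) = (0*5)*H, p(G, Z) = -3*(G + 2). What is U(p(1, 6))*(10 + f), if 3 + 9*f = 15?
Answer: 0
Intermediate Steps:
f = 4/3 (f = -⅓ + (⅑)*15 = -⅓ + 5/3 = 4/3 ≈ 1.3333)
p(G, Z) = -6 - 3*G (p(G, Z) = -3*(2 + G) = -6 - 3*G)
U(H) = 0 (U(H) = 0*H = 0)
U(p(1, 6))*(10 + f) = 0*(10 + 4/3) = 0*(34/3) = 0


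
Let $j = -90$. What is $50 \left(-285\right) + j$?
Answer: $-14340$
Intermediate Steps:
$50 \left(-285\right) + j = 50 \left(-285\right) - 90 = -14250 - 90 = -14340$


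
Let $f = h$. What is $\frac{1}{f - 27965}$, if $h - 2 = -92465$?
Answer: $- \frac{1}{120428} \approx -8.3037 \cdot 10^{-6}$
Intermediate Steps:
$h = -92463$ ($h = 2 - 92465 = -92463$)
$f = -92463$
$\frac{1}{f - 27965} = \frac{1}{-92463 - 27965} = \frac{1}{-120428} = - \frac{1}{120428}$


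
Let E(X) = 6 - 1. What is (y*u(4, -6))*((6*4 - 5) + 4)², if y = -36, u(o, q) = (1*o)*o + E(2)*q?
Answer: 266616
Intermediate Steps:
E(X) = 5
u(o, q) = o² + 5*q (u(o, q) = (1*o)*o + 5*q = o*o + 5*q = o² + 5*q)
(y*u(4, -6))*((6*4 - 5) + 4)² = (-36*(4² + 5*(-6)))*((6*4 - 5) + 4)² = (-36*(16 - 30))*((24 - 5) + 4)² = (-36*(-14))*(19 + 4)² = 504*23² = 504*529 = 266616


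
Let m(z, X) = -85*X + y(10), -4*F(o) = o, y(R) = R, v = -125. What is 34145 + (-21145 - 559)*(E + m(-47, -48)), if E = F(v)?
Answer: -89413465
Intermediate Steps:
F(o) = -o/4
E = 125/4 (E = -¼*(-125) = 125/4 ≈ 31.250)
m(z, X) = 10 - 85*X (m(z, X) = -85*X + 10 = 10 - 85*X)
34145 + (-21145 - 559)*(E + m(-47, -48)) = 34145 + (-21145 - 559)*(125/4 + (10 - 85*(-48))) = 34145 - 21704*(125/4 + (10 + 4080)) = 34145 - 21704*(125/4 + 4090) = 34145 - 21704*16485/4 = 34145 - 89447610 = -89413465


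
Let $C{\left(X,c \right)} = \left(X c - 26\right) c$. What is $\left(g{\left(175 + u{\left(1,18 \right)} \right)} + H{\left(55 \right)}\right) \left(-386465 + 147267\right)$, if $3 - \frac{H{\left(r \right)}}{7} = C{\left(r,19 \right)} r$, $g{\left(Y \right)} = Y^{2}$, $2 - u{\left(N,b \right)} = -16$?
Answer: $1774063394570$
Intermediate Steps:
$u{\left(N,b \right)} = 18$ ($u{\left(N,b \right)} = 2 - -16 = 2 + 16 = 18$)
$C{\left(X,c \right)} = c \left(-26 + X c\right)$ ($C{\left(X,c \right)} = \left(-26 + X c\right) c = c \left(-26 + X c\right)$)
$H{\left(r \right)} = 21 - 7 r \left(-494 + 361 r\right)$ ($H{\left(r \right)} = 21 - 7 \cdot 19 \left(-26 + r 19\right) r = 21 - 7 \cdot 19 \left(-26 + 19 r\right) r = 21 - 7 \left(-494 + 361 r\right) r = 21 - 7 r \left(-494 + 361 r\right)$)
$\left(g{\left(175 + u{\left(1,18 \right)} \right)} + H{\left(55 \right)}\right) \left(-386465 + 147267\right) = \left(\left(175 + 18\right)^{2} + \left(21 - 2527 \cdot 55^{2} + 3458 \cdot 55\right)\right) \left(-386465 + 147267\right) = \left(193^{2} + \left(21 - 7644175 + 190190\right)\right) \left(-239198\right) = \left(37249 + \left(21 - 7644175 + 190190\right)\right) \left(-239198\right) = \left(37249 - 7453964\right) \left(-239198\right) = \left(-7416715\right) \left(-239198\right) = 1774063394570$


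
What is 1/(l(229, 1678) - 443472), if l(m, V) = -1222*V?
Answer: -1/2493988 ≈ -4.0096e-7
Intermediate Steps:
1/(l(229, 1678) - 443472) = 1/(-1222*1678 - 443472) = 1/(-2050516 - 443472) = 1/(-2493988) = -1/2493988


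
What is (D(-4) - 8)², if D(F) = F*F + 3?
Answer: 121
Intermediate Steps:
D(F) = 3 + F² (D(F) = F² + 3 = 3 + F²)
(D(-4) - 8)² = ((3 + (-4)²) - 8)² = ((3 + 16) - 8)² = (19 - 8)² = 11² = 121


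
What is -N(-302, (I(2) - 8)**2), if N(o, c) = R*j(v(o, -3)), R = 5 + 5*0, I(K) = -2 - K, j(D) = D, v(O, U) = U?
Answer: 15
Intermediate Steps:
R = 5 (R = 5 + 0 = 5)
N(o, c) = -15 (N(o, c) = 5*(-3) = -15)
-N(-302, (I(2) - 8)**2) = -1*(-15) = 15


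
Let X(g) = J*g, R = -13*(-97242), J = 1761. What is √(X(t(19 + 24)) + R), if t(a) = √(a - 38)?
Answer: √(1264146 + 1761*√5) ≈ 1126.1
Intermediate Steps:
R = 1264146
t(a) = √(-38 + a)
X(g) = 1761*g
√(X(t(19 + 24)) + R) = √(1761*√(-38 + (19 + 24)) + 1264146) = √(1761*√(-38 + 43) + 1264146) = √(1761*√5 + 1264146) = √(1264146 + 1761*√5)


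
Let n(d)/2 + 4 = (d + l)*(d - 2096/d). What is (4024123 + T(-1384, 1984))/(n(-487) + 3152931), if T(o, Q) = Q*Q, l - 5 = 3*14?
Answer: 3876704573/1742337741 ≈ 2.2250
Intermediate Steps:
l = 47 (l = 5 + 3*14 = 5 + 42 = 47)
n(d) = -8 + 2*(47 + d)*(d - 2096/d) (n(d) = -8 + 2*((d + 47)*(d - 2096/d)) = -8 + 2*((47 + d)*(d - 2096/d)) = -8 + 2*(47 + d)*(d - 2096/d))
T(o, Q) = Q**2
(4024123 + T(-1384, 1984))/(n(-487) + 3152931) = (4024123 + 1984**2)/((-4200 - 197024/(-487) + 2*(-487)**2 + 94*(-487)) + 3152931) = (4024123 + 3936256)/((-4200 - 197024*(-1/487) + 2*237169 - 45778) + 3152931) = 7960379/((-4200 + 197024/487 + 474338 - 45778) + 3152931) = 7960379/(206860344/487 + 3152931) = 7960379/(1742337741/487) = 7960379*(487/1742337741) = 3876704573/1742337741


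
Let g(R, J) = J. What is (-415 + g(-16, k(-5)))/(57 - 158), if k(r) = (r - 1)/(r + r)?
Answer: 2072/505 ≈ 4.1030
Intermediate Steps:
k(r) = (-1 + r)/(2*r) (k(r) = (-1 + r)/((2*r)) = (-1 + r)*(1/(2*r)) = (-1 + r)/(2*r))
(-415 + g(-16, k(-5)))/(57 - 158) = (-415 + (½)*(-1 - 5)/(-5))/(57 - 158) = (-415 + (½)*(-⅕)*(-6))/(-101) = (-415 + ⅗)*(-1/101) = -2072/5*(-1/101) = 2072/505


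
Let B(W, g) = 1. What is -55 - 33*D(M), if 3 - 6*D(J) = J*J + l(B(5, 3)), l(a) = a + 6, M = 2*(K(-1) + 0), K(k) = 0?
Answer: -33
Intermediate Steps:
M = 0 (M = 2*(0 + 0) = 2*0 = 0)
l(a) = 6 + a
D(J) = -⅔ - J²/6 (D(J) = ½ - (J*J + (6 + 1))/6 = ½ - (J² + 7)/6 = ½ - (7 + J²)/6 = ½ + (-7/6 - J²/6) = -⅔ - J²/6)
-55 - 33*D(M) = -55 - 33*(-⅔ - ⅙*0²) = -55 - 33*(-⅔ - ⅙*0) = -55 - 33*(-⅔ + 0) = -55 - 33*(-⅔) = -55 + 22 = -33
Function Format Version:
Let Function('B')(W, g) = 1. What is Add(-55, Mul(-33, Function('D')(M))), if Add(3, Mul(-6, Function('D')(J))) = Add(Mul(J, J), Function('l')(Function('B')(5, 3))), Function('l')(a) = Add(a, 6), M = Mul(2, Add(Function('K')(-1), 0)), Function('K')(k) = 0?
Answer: -33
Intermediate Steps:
M = 0 (M = Mul(2, Add(0, 0)) = Mul(2, 0) = 0)
Function('l')(a) = Add(6, a)
Function('D')(J) = Add(Rational(-2, 3), Mul(Rational(-1, 6), Pow(J, 2))) (Function('D')(J) = Add(Rational(1, 2), Mul(Rational(-1, 6), Add(Mul(J, J), Add(6, 1)))) = Add(Rational(1, 2), Mul(Rational(-1, 6), Add(Pow(J, 2), 7))) = Add(Rational(1, 2), Mul(Rational(-1, 6), Add(7, Pow(J, 2)))) = Add(Rational(1, 2), Add(Rational(-7, 6), Mul(Rational(-1, 6), Pow(J, 2)))) = Add(Rational(-2, 3), Mul(Rational(-1, 6), Pow(J, 2))))
Add(-55, Mul(-33, Function('D')(M))) = Add(-55, Mul(-33, Add(Rational(-2, 3), Mul(Rational(-1, 6), Pow(0, 2))))) = Add(-55, Mul(-33, Add(Rational(-2, 3), Mul(Rational(-1, 6), 0)))) = Add(-55, Mul(-33, Add(Rational(-2, 3), 0))) = Add(-55, Mul(-33, Rational(-2, 3))) = Add(-55, 22) = -33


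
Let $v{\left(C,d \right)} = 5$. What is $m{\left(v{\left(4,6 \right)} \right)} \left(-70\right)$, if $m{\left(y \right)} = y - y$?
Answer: $0$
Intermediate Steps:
$m{\left(y \right)} = 0$
$m{\left(v{\left(4,6 \right)} \right)} \left(-70\right) = 0 \left(-70\right) = 0$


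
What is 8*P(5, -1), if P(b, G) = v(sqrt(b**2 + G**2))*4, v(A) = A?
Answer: 32*sqrt(26) ≈ 163.17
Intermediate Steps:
P(b, G) = 4*sqrt(G**2 + b**2) (P(b, G) = sqrt(b**2 + G**2)*4 = sqrt(G**2 + b**2)*4 = 4*sqrt(G**2 + b**2))
8*P(5, -1) = 8*(4*sqrt((-1)**2 + 5**2)) = 8*(4*sqrt(1 + 25)) = 8*(4*sqrt(26)) = 32*sqrt(26)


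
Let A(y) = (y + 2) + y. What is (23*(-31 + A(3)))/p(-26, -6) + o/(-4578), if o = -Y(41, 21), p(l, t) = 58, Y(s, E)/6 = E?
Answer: -57487/6322 ≈ -9.0932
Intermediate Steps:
Y(s, E) = 6*E
A(y) = 2 + 2*y (A(y) = (2 + y) + y = 2 + 2*y)
o = -126 (o = -6*21 = -1*126 = -126)
(23*(-31 + A(3)))/p(-26, -6) + o/(-4578) = (23*(-31 + (2 + 2*3)))/58 - 126/(-4578) = (23*(-31 + (2 + 6)))*(1/58) - 126*(-1/4578) = (23*(-31 + 8))*(1/58) + 3/109 = (23*(-23))*(1/58) + 3/109 = -529*1/58 + 3/109 = -529/58 + 3/109 = -57487/6322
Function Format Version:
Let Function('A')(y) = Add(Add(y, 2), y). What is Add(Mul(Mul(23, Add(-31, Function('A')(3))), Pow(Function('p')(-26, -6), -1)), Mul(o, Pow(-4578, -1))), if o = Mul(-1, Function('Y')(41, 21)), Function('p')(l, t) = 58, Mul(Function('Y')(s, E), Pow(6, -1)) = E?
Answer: Rational(-57487, 6322) ≈ -9.0932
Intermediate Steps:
Function('Y')(s, E) = Mul(6, E)
Function('A')(y) = Add(2, Mul(2, y)) (Function('A')(y) = Add(Add(2, y), y) = Add(2, Mul(2, y)))
o = -126 (o = Mul(-1, Mul(6, 21)) = Mul(-1, 126) = -126)
Add(Mul(Mul(23, Add(-31, Function('A')(3))), Pow(Function('p')(-26, -6), -1)), Mul(o, Pow(-4578, -1))) = Add(Mul(Mul(23, Add(-31, Add(2, Mul(2, 3)))), Pow(58, -1)), Mul(-126, Pow(-4578, -1))) = Add(Mul(Mul(23, Add(-31, Add(2, 6))), Rational(1, 58)), Mul(-126, Rational(-1, 4578))) = Add(Mul(Mul(23, Add(-31, 8)), Rational(1, 58)), Rational(3, 109)) = Add(Mul(Mul(23, -23), Rational(1, 58)), Rational(3, 109)) = Add(Mul(-529, Rational(1, 58)), Rational(3, 109)) = Add(Rational(-529, 58), Rational(3, 109)) = Rational(-57487, 6322)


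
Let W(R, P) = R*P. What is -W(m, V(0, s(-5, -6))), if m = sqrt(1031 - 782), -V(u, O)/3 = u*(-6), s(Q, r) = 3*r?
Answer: 0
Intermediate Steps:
V(u, O) = 18*u (V(u, O) = -3*u*(-6) = -(-18)*u = 18*u)
m = sqrt(249) ≈ 15.780
W(R, P) = P*R
-W(m, V(0, s(-5, -6))) = -18*0*sqrt(249) = -0*sqrt(249) = -1*0 = 0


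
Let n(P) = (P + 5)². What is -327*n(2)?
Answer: -16023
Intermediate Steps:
n(P) = (5 + P)²
-327*n(2) = -327*(5 + 2)² = -327*7² = -327*49 = -16023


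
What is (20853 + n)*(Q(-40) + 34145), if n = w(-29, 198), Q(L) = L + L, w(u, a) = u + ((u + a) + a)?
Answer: 721871415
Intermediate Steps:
w(u, a) = 2*a + 2*u (w(u, a) = u + ((a + u) + a) = u + (u + 2*a) = 2*a + 2*u)
Q(L) = 2*L
n = 338 (n = 2*198 + 2*(-29) = 396 - 58 = 338)
(20853 + n)*(Q(-40) + 34145) = (20853 + 338)*(2*(-40) + 34145) = 21191*(-80 + 34145) = 21191*34065 = 721871415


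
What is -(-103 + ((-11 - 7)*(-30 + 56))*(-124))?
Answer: -57929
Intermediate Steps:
-(-103 + ((-11 - 7)*(-30 + 56))*(-124)) = -(-103 - 18*26*(-124)) = -(-103 - 468*(-124)) = -(-103 + 58032) = -1*57929 = -57929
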